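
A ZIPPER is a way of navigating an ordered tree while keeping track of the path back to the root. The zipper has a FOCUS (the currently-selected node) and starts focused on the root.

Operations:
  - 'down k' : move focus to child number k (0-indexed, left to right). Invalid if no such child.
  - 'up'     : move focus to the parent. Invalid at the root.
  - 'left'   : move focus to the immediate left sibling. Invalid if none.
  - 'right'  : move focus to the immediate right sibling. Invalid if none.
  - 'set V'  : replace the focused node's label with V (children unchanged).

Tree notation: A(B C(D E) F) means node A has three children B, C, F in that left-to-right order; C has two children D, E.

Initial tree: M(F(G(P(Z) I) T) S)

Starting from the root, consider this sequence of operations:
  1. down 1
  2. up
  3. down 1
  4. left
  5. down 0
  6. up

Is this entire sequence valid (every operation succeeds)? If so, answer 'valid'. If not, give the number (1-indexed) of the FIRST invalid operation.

Step 1 (down 1): focus=S path=1 depth=1 children=[] left=['F'] right=[] parent=M
Step 2 (up): focus=M path=root depth=0 children=['F', 'S'] (at root)
Step 3 (down 1): focus=S path=1 depth=1 children=[] left=['F'] right=[] parent=M
Step 4 (left): focus=F path=0 depth=1 children=['G', 'T'] left=[] right=['S'] parent=M
Step 5 (down 0): focus=G path=0/0 depth=2 children=['P', 'I'] left=[] right=['T'] parent=F
Step 6 (up): focus=F path=0 depth=1 children=['G', 'T'] left=[] right=['S'] parent=M

Answer: valid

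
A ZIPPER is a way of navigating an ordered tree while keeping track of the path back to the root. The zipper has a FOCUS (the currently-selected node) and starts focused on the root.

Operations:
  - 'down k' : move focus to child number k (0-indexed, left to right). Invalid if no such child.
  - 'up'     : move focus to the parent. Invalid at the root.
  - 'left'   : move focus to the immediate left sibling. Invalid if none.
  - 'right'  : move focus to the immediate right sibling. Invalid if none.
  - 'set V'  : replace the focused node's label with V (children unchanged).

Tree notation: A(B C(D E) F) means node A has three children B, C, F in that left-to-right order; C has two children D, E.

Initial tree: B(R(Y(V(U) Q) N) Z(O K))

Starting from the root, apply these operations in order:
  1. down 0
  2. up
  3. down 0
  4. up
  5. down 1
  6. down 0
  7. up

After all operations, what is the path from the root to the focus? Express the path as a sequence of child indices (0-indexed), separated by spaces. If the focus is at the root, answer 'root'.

Step 1 (down 0): focus=R path=0 depth=1 children=['Y', 'N'] left=[] right=['Z'] parent=B
Step 2 (up): focus=B path=root depth=0 children=['R', 'Z'] (at root)
Step 3 (down 0): focus=R path=0 depth=1 children=['Y', 'N'] left=[] right=['Z'] parent=B
Step 4 (up): focus=B path=root depth=0 children=['R', 'Z'] (at root)
Step 5 (down 1): focus=Z path=1 depth=1 children=['O', 'K'] left=['R'] right=[] parent=B
Step 6 (down 0): focus=O path=1/0 depth=2 children=[] left=[] right=['K'] parent=Z
Step 7 (up): focus=Z path=1 depth=1 children=['O', 'K'] left=['R'] right=[] parent=B

Answer: 1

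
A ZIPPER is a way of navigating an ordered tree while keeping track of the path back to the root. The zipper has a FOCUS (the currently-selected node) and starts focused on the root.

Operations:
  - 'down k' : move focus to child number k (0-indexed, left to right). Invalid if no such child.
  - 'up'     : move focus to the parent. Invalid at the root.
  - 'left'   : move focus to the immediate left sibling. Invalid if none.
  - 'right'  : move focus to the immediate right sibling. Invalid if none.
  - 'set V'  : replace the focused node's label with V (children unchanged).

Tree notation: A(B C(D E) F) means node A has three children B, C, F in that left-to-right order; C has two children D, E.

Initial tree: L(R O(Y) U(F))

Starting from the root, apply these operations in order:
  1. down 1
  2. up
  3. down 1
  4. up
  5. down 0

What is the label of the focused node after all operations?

Step 1 (down 1): focus=O path=1 depth=1 children=['Y'] left=['R'] right=['U'] parent=L
Step 2 (up): focus=L path=root depth=0 children=['R', 'O', 'U'] (at root)
Step 3 (down 1): focus=O path=1 depth=1 children=['Y'] left=['R'] right=['U'] parent=L
Step 4 (up): focus=L path=root depth=0 children=['R', 'O', 'U'] (at root)
Step 5 (down 0): focus=R path=0 depth=1 children=[] left=[] right=['O', 'U'] parent=L

Answer: R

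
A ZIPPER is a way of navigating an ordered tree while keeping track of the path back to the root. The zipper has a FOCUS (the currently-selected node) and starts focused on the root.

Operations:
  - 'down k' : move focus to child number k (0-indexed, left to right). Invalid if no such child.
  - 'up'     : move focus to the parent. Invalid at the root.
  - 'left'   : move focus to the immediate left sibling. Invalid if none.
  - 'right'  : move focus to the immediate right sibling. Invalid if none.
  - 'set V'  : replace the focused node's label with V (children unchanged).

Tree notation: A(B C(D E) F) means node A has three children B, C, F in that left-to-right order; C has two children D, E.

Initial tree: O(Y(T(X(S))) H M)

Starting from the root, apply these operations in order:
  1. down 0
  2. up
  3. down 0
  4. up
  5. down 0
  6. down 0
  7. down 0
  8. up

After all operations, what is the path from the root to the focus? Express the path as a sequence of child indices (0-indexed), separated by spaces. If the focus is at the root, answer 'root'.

Step 1 (down 0): focus=Y path=0 depth=1 children=['T'] left=[] right=['H', 'M'] parent=O
Step 2 (up): focus=O path=root depth=0 children=['Y', 'H', 'M'] (at root)
Step 3 (down 0): focus=Y path=0 depth=1 children=['T'] left=[] right=['H', 'M'] parent=O
Step 4 (up): focus=O path=root depth=0 children=['Y', 'H', 'M'] (at root)
Step 5 (down 0): focus=Y path=0 depth=1 children=['T'] left=[] right=['H', 'M'] parent=O
Step 6 (down 0): focus=T path=0/0 depth=2 children=['X'] left=[] right=[] parent=Y
Step 7 (down 0): focus=X path=0/0/0 depth=3 children=['S'] left=[] right=[] parent=T
Step 8 (up): focus=T path=0/0 depth=2 children=['X'] left=[] right=[] parent=Y

Answer: 0 0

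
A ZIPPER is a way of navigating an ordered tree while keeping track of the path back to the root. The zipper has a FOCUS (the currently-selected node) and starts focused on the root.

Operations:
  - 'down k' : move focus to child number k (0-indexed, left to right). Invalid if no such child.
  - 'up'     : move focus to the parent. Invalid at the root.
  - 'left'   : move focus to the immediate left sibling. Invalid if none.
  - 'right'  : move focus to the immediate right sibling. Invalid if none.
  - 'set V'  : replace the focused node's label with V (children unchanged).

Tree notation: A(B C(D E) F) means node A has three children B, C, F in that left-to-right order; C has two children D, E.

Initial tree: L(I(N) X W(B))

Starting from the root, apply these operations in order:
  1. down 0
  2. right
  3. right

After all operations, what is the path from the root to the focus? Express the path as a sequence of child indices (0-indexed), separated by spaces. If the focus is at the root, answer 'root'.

Answer: 2

Derivation:
Step 1 (down 0): focus=I path=0 depth=1 children=['N'] left=[] right=['X', 'W'] parent=L
Step 2 (right): focus=X path=1 depth=1 children=[] left=['I'] right=['W'] parent=L
Step 3 (right): focus=W path=2 depth=1 children=['B'] left=['I', 'X'] right=[] parent=L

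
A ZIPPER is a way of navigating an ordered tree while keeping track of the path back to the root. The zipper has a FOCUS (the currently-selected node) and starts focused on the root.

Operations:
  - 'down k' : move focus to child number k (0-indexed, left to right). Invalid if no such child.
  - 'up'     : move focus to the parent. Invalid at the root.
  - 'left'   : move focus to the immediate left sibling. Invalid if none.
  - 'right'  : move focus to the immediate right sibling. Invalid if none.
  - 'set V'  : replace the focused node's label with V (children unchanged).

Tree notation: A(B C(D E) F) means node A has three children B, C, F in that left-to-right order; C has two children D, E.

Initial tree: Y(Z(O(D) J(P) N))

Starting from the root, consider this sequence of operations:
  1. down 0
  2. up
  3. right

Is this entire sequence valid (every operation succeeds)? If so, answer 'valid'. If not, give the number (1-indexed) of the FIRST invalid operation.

Step 1 (down 0): focus=Z path=0 depth=1 children=['O', 'J', 'N'] left=[] right=[] parent=Y
Step 2 (up): focus=Y path=root depth=0 children=['Z'] (at root)
Step 3 (right): INVALID

Answer: 3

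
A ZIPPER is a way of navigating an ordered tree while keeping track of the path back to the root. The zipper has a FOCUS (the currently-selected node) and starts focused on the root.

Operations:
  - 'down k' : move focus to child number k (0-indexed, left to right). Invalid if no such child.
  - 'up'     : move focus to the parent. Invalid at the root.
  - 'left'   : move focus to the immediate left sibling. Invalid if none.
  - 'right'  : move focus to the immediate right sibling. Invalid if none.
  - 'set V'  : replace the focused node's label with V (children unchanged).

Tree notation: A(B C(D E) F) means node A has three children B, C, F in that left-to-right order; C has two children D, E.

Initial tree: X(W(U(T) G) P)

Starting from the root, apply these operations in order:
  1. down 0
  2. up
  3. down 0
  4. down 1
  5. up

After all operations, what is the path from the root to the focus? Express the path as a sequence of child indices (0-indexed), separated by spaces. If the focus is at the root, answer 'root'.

Step 1 (down 0): focus=W path=0 depth=1 children=['U', 'G'] left=[] right=['P'] parent=X
Step 2 (up): focus=X path=root depth=0 children=['W', 'P'] (at root)
Step 3 (down 0): focus=W path=0 depth=1 children=['U', 'G'] left=[] right=['P'] parent=X
Step 4 (down 1): focus=G path=0/1 depth=2 children=[] left=['U'] right=[] parent=W
Step 5 (up): focus=W path=0 depth=1 children=['U', 'G'] left=[] right=['P'] parent=X

Answer: 0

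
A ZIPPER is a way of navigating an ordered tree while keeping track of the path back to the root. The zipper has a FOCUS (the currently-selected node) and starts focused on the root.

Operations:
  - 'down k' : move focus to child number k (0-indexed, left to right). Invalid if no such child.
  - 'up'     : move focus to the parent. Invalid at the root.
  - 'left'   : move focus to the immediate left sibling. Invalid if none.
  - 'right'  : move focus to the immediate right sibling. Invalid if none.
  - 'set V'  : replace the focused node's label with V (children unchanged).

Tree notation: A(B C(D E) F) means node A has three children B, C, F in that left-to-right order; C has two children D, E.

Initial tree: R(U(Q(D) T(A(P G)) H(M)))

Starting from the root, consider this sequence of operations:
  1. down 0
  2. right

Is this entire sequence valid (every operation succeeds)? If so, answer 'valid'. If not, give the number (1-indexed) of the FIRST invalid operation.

Step 1 (down 0): focus=U path=0 depth=1 children=['Q', 'T', 'H'] left=[] right=[] parent=R
Step 2 (right): INVALID

Answer: 2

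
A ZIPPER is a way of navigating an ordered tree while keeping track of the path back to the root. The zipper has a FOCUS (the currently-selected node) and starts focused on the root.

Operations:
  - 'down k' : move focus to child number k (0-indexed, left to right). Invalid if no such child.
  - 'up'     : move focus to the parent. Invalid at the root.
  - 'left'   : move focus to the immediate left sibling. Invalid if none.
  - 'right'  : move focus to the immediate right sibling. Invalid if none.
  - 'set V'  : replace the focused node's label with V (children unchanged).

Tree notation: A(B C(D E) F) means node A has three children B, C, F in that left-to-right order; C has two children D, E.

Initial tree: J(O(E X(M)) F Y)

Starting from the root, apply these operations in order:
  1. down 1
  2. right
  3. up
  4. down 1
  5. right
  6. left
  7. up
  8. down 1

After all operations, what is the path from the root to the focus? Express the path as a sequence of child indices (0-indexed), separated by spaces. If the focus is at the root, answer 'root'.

Step 1 (down 1): focus=F path=1 depth=1 children=[] left=['O'] right=['Y'] parent=J
Step 2 (right): focus=Y path=2 depth=1 children=[] left=['O', 'F'] right=[] parent=J
Step 3 (up): focus=J path=root depth=0 children=['O', 'F', 'Y'] (at root)
Step 4 (down 1): focus=F path=1 depth=1 children=[] left=['O'] right=['Y'] parent=J
Step 5 (right): focus=Y path=2 depth=1 children=[] left=['O', 'F'] right=[] parent=J
Step 6 (left): focus=F path=1 depth=1 children=[] left=['O'] right=['Y'] parent=J
Step 7 (up): focus=J path=root depth=0 children=['O', 'F', 'Y'] (at root)
Step 8 (down 1): focus=F path=1 depth=1 children=[] left=['O'] right=['Y'] parent=J

Answer: 1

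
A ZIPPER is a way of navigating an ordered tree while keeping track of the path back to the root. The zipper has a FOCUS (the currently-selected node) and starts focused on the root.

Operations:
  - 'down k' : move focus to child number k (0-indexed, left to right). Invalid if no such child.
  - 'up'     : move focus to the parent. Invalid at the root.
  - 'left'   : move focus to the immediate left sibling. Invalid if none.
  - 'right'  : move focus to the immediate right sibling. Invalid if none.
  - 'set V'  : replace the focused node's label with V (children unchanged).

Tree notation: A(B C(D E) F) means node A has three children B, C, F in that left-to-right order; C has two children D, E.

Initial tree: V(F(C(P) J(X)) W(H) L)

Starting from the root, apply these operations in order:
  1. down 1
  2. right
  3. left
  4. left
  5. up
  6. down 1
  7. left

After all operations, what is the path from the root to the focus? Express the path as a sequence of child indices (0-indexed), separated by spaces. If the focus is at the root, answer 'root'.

Step 1 (down 1): focus=W path=1 depth=1 children=['H'] left=['F'] right=['L'] parent=V
Step 2 (right): focus=L path=2 depth=1 children=[] left=['F', 'W'] right=[] parent=V
Step 3 (left): focus=W path=1 depth=1 children=['H'] left=['F'] right=['L'] parent=V
Step 4 (left): focus=F path=0 depth=1 children=['C', 'J'] left=[] right=['W', 'L'] parent=V
Step 5 (up): focus=V path=root depth=0 children=['F', 'W', 'L'] (at root)
Step 6 (down 1): focus=W path=1 depth=1 children=['H'] left=['F'] right=['L'] parent=V
Step 7 (left): focus=F path=0 depth=1 children=['C', 'J'] left=[] right=['W', 'L'] parent=V

Answer: 0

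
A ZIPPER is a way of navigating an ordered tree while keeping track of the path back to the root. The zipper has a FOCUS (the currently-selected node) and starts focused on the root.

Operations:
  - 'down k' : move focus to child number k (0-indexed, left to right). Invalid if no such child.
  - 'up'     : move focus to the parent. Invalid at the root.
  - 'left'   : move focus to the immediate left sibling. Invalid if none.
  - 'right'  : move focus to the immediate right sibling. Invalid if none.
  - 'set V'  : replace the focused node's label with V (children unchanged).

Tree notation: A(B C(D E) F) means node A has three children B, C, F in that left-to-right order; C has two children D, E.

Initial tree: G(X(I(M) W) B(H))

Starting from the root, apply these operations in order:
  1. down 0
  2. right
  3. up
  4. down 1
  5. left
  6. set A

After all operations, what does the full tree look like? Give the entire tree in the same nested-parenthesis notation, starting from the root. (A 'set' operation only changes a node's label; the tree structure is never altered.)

Step 1 (down 0): focus=X path=0 depth=1 children=['I', 'W'] left=[] right=['B'] parent=G
Step 2 (right): focus=B path=1 depth=1 children=['H'] left=['X'] right=[] parent=G
Step 3 (up): focus=G path=root depth=0 children=['X', 'B'] (at root)
Step 4 (down 1): focus=B path=1 depth=1 children=['H'] left=['X'] right=[] parent=G
Step 5 (left): focus=X path=0 depth=1 children=['I', 'W'] left=[] right=['B'] parent=G
Step 6 (set A): focus=A path=0 depth=1 children=['I', 'W'] left=[] right=['B'] parent=G

Answer: G(A(I(M) W) B(H))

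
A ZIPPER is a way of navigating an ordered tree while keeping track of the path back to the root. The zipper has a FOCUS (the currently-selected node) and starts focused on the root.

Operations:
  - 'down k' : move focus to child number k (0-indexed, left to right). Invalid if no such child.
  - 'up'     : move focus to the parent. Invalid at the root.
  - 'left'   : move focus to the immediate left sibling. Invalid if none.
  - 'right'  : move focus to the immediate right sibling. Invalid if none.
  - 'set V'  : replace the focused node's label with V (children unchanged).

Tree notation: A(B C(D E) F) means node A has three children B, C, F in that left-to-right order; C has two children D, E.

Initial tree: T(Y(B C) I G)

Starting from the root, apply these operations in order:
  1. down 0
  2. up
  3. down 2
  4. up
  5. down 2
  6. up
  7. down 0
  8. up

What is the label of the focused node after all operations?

Step 1 (down 0): focus=Y path=0 depth=1 children=['B', 'C'] left=[] right=['I', 'G'] parent=T
Step 2 (up): focus=T path=root depth=0 children=['Y', 'I', 'G'] (at root)
Step 3 (down 2): focus=G path=2 depth=1 children=[] left=['Y', 'I'] right=[] parent=T
Step 4 (up): focus=T path=root depth=0 children=['Y', 'I', 'G'] (at root)
Step 5 (down 2): focus=G path=2 depth=1 children=[] left=['Y', 'I'] right=[] parent=T
Step 6 (up): focus=T path=root depth=0 children=['Y', 'I', 'G'] (at root)
Step 7 (down 0): focus=Y path=0 depth=1 children=['B', 'C'] left=[] right=['I', 'G'] parent=T
Step 8 (up): focus=T path=root depth=0 children=['Y', 'I', 'G'] (at root)

Answer: T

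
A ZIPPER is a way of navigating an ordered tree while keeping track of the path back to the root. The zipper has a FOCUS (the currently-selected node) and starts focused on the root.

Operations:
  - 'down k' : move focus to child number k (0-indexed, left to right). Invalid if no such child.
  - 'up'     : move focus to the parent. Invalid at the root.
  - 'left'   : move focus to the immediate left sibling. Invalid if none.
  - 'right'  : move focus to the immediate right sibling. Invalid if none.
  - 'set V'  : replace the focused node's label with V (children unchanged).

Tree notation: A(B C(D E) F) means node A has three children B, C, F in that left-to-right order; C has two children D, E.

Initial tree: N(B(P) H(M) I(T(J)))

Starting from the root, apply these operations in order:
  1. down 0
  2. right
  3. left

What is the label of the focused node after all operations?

Step 1 (down 0): focus=B path=0 depth=1 children=['P'] left=[] right=['H', 'I'] parent=N
Step 2 (right): focus=H path=1 depth=1 children=['M'] left=['B'] right=['I'] parent=N
Step 3 (left): focus=B path=0 depth=1 children=['P'] left=[] right=['H', 'I'] parent=N

Answer: B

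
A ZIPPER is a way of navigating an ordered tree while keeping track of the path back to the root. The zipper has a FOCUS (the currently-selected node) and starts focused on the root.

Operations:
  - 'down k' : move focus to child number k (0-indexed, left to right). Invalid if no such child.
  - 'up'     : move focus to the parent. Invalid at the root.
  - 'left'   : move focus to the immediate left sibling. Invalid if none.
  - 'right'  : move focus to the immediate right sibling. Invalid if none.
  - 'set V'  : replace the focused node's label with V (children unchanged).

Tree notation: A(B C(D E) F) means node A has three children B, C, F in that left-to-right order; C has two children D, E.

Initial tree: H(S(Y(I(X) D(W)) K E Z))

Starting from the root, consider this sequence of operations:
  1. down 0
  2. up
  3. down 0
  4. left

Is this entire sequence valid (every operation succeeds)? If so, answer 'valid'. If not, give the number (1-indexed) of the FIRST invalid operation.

Step 1 (down 0): focus=S path=0 depth=1 children=['Y', 'K', 'E', 'Z'] left=[] right=[] parent=H
Step 2 (up): focus=H path=root depth=0 children=['S'] (at root)
Step 3 (down 0): focus=S path=0 depth=1 children=['Y', 'K', 'E', 'Z'] left=[] right=[] parent=H
Step 4 (left): INVALID

Answer: 4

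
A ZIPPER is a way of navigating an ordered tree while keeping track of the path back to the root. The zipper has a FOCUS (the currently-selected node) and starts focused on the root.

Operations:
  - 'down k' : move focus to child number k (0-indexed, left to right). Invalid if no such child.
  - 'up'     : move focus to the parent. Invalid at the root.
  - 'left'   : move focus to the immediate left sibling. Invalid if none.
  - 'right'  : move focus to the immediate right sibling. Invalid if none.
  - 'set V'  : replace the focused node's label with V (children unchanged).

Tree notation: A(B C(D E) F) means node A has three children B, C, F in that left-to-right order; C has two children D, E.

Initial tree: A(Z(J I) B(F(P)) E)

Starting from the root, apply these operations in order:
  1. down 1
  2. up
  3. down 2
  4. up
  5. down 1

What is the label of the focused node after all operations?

Step 1 (down 1): focus=B path=1 depth=1 children=['F'] left=['Z'] right=['E'] parent=A
Step 2 (up): focus=A path=root depth=0 children=['Z', 'B', 'E'] (at root)
Step 3 (down 2): focus=E path=2 depth=1 children=[] left=['Z', 'B'] right=[] parent=A
Step 4 (up): focus=A path=root depth=0 children=['Z', 'B', 'E'] (at root)
Step 5 (down 1): focus=B path=1 depth=1 children=['F'] left=['Z'] right=['E'] parent=A

Answer: B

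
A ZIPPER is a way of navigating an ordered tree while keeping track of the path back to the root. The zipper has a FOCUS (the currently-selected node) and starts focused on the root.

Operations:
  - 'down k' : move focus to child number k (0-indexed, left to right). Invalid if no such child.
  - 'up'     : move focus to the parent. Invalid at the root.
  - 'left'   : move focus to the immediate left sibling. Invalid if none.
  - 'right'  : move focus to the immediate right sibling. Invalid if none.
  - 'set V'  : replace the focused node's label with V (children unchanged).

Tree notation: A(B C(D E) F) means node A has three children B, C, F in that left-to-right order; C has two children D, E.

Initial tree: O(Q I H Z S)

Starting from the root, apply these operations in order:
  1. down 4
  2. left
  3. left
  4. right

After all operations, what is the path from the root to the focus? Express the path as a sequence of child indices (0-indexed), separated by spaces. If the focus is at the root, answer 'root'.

Step 1 (down 4): focus=S path=4 depth=1 children=[] left=['Q', 'I', 'H', 'Z'] right=[] parent=O
Step 2 (left): focus=Z path=3 depth=1 children=[] left=['Q', 'I', 'H'] right=['S'] parent=O
Step 3 (left): focus=H path=2 depth=1 children=[] left=['Q', 'I'] right=['Z', 'S'] parent=O
Step 4 (right): focus=Z path=3 depth=1 children=[] left=['Q', 'I', 'H'] right=['S'] parent=O

Answer: 3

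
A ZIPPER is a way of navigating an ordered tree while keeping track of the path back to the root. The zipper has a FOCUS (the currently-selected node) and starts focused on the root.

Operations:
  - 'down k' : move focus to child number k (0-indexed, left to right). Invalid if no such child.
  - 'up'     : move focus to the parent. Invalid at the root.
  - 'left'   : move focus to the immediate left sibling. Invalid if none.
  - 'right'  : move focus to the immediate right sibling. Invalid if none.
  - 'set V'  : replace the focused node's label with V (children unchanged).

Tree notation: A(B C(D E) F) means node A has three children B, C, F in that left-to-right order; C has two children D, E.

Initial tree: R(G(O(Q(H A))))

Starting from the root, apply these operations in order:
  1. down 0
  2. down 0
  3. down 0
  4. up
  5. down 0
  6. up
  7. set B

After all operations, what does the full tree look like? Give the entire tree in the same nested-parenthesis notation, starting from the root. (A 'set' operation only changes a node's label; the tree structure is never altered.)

Step 1 (down 0): focus=G path=0 depth=1 children=['O'] left=[] right=[] parent=R
Step 2 (down 0): focus=O path=0/0 depth=2 children=['Q'] left=[] right=[] parent=G
Step 3 (down 0): focus=Q path=0/0/0 depth=3 children=['H', 'A'] left=[] right=[] parent=O
Step 4 (up): focus=O path=0/0 depth=2 children=['Q'] left=[] right=[] parent=G
Step 5 (down 0): focus=Q path=0/0/0 depth=3 children=['H', 'A'] left=[] right=[] parent=O
Step 6 (up): focus=O path=0/0 depth=2 children=['Q'] left=[] right=[] parent=G
Step 7 (set B): focus=B path=0/0 depth=2 children=['Q'] left=[] right=[] parent=G

Answer: R(G(B(Q(H A))))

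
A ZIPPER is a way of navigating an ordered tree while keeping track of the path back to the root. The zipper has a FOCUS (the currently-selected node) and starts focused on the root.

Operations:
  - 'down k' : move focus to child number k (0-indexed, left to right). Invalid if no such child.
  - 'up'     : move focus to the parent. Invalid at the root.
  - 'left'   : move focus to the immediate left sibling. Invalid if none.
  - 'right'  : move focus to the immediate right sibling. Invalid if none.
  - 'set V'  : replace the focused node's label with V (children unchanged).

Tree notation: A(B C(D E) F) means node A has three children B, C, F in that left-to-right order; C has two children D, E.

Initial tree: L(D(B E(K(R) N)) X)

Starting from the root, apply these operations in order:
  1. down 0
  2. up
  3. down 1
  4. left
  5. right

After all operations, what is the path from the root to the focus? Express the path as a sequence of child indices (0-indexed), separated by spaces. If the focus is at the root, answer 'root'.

Answer: 1

Derivation:
Step 1 (down 0): focus=D path=0 depth=1 children=['B', 'E'] left=[] right=['X'] parent=L
Step 2 (up): focus=L path=root depth=0 children=['D', 'X'] (at root)
Step 3 (down 1): focus=X path=1 depth=1 children=[] left=['D'] right=[] parent=L
Step 4 (left): focus=D path=0 depth=1 children=['B', 'E'] left=[] right=['X'] parent=L
Step 5 (right): focus=X path=1 depth=1 children=[] left=['D'] right=[] parent=L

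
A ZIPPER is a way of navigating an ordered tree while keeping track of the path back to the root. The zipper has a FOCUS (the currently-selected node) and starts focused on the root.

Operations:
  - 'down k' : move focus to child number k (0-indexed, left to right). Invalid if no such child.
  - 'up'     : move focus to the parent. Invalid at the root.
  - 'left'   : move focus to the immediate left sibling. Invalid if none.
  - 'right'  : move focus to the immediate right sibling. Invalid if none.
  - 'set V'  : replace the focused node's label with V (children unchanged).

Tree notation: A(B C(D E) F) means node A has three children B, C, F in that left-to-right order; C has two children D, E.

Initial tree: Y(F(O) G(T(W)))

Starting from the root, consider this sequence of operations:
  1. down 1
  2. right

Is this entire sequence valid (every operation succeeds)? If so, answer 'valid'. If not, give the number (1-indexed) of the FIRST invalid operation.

Step 1 (down 1): focus=G path=1 depth=1 children=['T'] left=['F'] right=[] parent=Y
Step 2 (right): INVALID

Answer: 2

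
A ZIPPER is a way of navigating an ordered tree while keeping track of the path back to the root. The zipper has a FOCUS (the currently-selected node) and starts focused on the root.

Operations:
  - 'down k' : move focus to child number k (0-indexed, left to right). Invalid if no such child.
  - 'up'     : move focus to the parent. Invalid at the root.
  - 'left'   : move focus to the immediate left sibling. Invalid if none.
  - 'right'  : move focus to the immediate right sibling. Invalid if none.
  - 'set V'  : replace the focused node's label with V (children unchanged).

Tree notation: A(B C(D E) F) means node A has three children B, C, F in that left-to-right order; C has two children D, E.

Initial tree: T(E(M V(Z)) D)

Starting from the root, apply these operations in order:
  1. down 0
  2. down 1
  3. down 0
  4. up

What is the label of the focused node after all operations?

Answer: V

Derivation:
Step 1 (down 0): focus=E path=0 depth=1 children=['M', 'V'] left=[] right=['D'] parent=T
Step 2 (down 1): focus=V path=0/1 depth=2 children=['Z'] left=['M'] right=[] parent=E
Step 3 (down 0): focus=Z path=0/1/0 depth=3 children=[] left=[] right=[] parent=V
Step 4 (up): focus=V path=0/1 depth=2 children=['Z'] left=['M'] right=[] parent=E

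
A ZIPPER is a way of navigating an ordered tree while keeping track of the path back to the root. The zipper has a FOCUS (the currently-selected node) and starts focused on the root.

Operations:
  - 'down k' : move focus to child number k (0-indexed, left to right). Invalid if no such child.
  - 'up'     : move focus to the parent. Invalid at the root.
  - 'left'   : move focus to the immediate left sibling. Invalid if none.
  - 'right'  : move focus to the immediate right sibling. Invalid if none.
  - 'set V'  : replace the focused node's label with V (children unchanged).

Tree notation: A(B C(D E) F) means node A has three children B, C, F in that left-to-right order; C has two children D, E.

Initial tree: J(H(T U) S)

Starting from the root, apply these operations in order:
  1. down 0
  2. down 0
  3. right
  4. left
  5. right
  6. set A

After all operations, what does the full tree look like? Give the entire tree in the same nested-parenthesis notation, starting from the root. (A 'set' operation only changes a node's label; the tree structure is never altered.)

Answer: J(H(T A) S)

Derivation:
Step 1 (down 0): focus=H path=0 depth=1 children=['T', 'U'] left=[] right=['S'] parent=J
Step 2 (down 0): focus=T path=0/0 depth=2 children=[] left=[] right=['U'] parent=H
Step 3 (right): focus=U path=0/1 depth=2 children=[] left=['T'] right=[] parent=H
Step 4 (left): focus=T path=0/0 depth=2 children=[] left=[] right=['U'] parent=H
Step 5 (right): focus=U path=0/1 depth=2 children=[] left=['T'] right=[] parent=H
Step 6 (set A): focus=A path=0/1 depth=2 children=[] left=['T'] right=[] parent=H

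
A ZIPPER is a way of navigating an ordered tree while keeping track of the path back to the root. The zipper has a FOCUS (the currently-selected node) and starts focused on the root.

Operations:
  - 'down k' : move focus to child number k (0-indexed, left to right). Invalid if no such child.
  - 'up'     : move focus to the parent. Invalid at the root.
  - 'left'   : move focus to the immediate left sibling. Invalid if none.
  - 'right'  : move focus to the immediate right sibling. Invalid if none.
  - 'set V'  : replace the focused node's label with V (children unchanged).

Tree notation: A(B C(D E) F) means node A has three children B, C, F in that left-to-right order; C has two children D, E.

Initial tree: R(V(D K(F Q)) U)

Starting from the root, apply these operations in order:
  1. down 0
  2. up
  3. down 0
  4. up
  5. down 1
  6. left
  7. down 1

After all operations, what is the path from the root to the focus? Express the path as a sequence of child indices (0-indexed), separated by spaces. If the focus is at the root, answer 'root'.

Step 1 (down 0): focus=V path=0 depth=1 children=['D', 'K'] left=[] right=['U'] parent=R
Step 2 (up): focus=R path=root depth=0 children=['V', 'U'] (at root)
Step 3 (down 0): focus=V path=0 depth=1 children=['D', 'K'] left=[] right=['U'] parent=R
Step 4 (up): focus=R path=root depth=0 children=['V', 'U'] (at root)
Step 5 (down 1): focus=U path=1 depth=1 children=[] left=['V'] right=[] parent=R
Step 6 (left): focus=V path=0 depth=1 children=['D', 'K'] left=[] right=['U'] parent=R
Step 7 (down 1): focus=K path=0/1 depth=2 children=['F', 'Q'] left=['D'] right=[] parent=V

Answer: 0 1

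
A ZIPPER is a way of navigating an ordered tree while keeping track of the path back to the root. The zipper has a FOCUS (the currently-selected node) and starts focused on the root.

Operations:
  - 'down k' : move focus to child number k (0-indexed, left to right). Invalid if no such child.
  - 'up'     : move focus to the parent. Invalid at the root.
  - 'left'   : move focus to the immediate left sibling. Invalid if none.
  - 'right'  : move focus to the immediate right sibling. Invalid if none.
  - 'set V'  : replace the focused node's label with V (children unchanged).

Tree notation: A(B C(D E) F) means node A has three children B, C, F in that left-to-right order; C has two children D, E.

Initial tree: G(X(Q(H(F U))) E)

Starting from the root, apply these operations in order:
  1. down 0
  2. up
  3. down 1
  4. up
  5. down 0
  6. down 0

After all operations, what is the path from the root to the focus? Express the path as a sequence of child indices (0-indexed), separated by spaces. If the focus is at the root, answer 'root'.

Step 1 (down 0): focus=X path=0 depth=1 children=['Q'] left=[] right=['E'] parent=G
Step 2 (up): focus=G path=root depth=0 children=['X', 'E'] (at root)
Step 3 (down 1): focus=E path=1 depth=1 children=[] left=['X'] right=[] parent=G
Step 4 (up): focus=G path=root depth=0 children=['X', 'E'] (at root)
Step 5 (down 0): focus=X path=0 depth=1 children=['Q'] left=[] right=['E'] parent=G
Step 6 (down 0): focus=Q path=0/0 depth=2 children=['H'] left=[] right=[] parent=X

Answer: 0 0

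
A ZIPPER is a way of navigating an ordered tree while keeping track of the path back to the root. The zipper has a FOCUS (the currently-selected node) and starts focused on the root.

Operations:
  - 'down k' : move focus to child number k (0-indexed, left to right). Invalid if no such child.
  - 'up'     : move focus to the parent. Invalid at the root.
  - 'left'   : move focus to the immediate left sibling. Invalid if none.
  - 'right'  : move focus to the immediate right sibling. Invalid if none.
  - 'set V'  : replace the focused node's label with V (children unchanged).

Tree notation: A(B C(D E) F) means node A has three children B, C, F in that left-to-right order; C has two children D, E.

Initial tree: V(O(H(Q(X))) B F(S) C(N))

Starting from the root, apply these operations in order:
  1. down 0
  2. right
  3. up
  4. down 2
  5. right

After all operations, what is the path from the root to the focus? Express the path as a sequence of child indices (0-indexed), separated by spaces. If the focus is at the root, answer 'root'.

Step 1 (down 0): focus=O path=0 depth=1 children=['H'] left=[] right=['B', 'F', 'C'] parent=V
Step 2 (right): focus=B path=1 depth=1 children=[] left=['O'] right=['F', 'C'] parent=V
Step 3 (up): focus=V path=root depth=0 children=['O', 'B', 'F', 'C'] (at root)
Step 4 (down 2): focus=F path=2 depth=1 children=['S'] left=['O', 'B'] right=['C'] parent=V
Step 5 (right): focus=C path=3 depth=1 children=['N'] left=['O', 'B', 'F'] right=[] parent=V

Answer: 3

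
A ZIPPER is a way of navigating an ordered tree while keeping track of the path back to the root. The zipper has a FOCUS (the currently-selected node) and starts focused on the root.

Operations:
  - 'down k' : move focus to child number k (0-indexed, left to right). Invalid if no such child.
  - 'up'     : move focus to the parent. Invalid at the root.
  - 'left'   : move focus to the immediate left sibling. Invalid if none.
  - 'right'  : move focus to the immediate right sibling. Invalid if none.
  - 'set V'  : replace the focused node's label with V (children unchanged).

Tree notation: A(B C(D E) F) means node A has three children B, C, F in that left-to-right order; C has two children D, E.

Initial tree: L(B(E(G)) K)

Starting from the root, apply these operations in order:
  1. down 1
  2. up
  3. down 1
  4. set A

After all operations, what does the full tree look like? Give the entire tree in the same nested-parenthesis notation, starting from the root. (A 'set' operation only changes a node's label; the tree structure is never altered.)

Step 1 (down 1): focus=K path=1 depth=1 children=[] left=['B'] right=[] parent=L
Step 2 (up): focus=L path=root depth=0 children=['B', 'K'] (at root)
Step 3 (down 1): focus=K path=1 depth=1 children=[] left=['B'] right=[] parent=L
Step 4 (set A): focus=A path=1 depth=1 children=[] left=['B'] right=[] parent=L

Answer: L(B(E(G)) A)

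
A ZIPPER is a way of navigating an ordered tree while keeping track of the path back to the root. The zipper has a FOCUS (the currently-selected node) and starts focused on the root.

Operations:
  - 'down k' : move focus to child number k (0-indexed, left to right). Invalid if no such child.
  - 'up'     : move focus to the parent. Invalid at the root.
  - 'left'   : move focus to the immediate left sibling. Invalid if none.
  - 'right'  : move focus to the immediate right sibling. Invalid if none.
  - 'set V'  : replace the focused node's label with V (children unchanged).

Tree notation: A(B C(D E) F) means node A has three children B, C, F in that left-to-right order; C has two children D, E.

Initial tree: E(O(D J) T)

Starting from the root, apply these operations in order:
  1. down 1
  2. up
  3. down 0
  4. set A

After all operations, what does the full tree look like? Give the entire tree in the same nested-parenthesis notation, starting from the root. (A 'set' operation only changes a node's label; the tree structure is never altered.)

Step 1 (down 1): focus=T path=1 depth=1 children=[] left=['O'] right=[] parent=E
Step 2 (up): focus=E path=root depth=0 children=['O', 'T'] (at root)
Step 3 (down 0): focus=O path=0 depth=1 children=['D', 'J'] left=[] right=['T'] parent=E
Step 4 (set A): focus=A path=0 depth=1 children=['D', 'J'] left=[] right=['T'] parent=E

Answer: E(A(D J) T)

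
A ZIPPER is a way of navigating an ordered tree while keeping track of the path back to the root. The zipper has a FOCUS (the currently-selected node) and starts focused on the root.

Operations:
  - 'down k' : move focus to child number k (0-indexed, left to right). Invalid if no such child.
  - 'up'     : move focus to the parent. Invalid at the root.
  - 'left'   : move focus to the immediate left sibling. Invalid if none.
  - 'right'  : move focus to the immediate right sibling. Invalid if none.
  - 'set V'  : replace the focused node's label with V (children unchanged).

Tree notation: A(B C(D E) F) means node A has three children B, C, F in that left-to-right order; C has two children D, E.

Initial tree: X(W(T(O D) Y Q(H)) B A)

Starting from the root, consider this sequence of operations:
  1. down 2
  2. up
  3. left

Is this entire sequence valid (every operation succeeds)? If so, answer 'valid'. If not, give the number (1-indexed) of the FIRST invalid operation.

Step 1 (down 2): focus=A path=2 depth=1 children=[] left=['W', 'B'] right=[] parent=X
Step 2 (up): focus=X path=root depth=0 children=['W', 'B', 'A'] (at root)
Step 3 (left): INVALID

Answer: 3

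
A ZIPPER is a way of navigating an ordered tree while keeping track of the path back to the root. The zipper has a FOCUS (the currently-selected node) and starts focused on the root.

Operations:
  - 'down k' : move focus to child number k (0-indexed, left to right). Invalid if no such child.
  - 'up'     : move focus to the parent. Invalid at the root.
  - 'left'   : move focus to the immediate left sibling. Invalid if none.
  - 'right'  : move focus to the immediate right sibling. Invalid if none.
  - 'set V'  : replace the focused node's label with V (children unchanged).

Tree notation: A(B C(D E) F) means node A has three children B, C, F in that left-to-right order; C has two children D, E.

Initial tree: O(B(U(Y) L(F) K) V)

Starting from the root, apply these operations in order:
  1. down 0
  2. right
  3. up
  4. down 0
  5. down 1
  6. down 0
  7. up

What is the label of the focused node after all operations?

Step 1 (down 0): focus=B path=0 depth=1 children=['U', 'L', 'K'] left=[] right=['V'] parent=O
Step 2 (right): focus=V path=1 depth=1 children=[] left=['B'] right=[] parent=O
Step 3 (up): focus=O path=root depth=0 children=['B', 'V'] (at root)
Step 4 (down 0): focus=B path=0 depth=1 children=['U', 'L', 'K'] left=[] right=['V'] parent=O
Step 5 (down 1): focus=L path=0/1 depth=2 children=['F'] left=['U'] right=['K'] parent=B
Step 6 (down 0): focus=F path=0/1/0 depth=3 children=[] left=[] right=[] parent=L
Step 7 (up): focus=L path=0/1 depth=2 children=['F'] left=['U'] right=['K'] parent=B

Answer: L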